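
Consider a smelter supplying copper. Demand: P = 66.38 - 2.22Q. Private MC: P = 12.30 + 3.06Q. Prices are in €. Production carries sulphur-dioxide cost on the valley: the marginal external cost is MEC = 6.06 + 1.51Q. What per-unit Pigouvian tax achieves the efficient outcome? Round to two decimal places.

Social marginal cost = private MC + MEC = 18.36 + 4.57Q.
Set SMC = demand: 18.36 + 4.57Q = 66.38 - 2.22Q → Q* = 7.0722.
The Pigouvian tax equals MEC at Q*: 6.06 + 1.51×7.0722 = 16.7390.

tax = €16.74 per unit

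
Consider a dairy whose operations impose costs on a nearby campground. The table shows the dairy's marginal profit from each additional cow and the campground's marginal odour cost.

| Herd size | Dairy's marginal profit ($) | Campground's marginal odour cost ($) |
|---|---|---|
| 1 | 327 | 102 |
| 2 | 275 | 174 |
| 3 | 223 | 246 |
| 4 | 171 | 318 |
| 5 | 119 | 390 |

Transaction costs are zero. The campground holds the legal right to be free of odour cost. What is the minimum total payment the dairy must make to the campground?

$276

Efficient level: marginal profit ≥ marginal odour cost through level 2, so k* = 2.
With the campground holding the right, the dairy must at least compensate total damage at k*: 102 + 174 = 276.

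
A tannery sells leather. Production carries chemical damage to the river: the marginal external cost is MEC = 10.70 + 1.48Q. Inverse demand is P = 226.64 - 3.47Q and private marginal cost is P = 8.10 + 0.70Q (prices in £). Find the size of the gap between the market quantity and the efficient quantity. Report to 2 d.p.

Market equilibrium (private): 8.10 + 0.70Q = 226.64 - 3.47Q → Q_m = 52.4077.
Social marginal cost = private MC + MEC = 18.80 + 2.18Q.
Set SMC = demand: 18.80 + 2.18Q = 226.64 - 3.47Q → Q* = 36.7858.
Gap = |52.4077 − 36.7858| = 15.6219.

15.62 units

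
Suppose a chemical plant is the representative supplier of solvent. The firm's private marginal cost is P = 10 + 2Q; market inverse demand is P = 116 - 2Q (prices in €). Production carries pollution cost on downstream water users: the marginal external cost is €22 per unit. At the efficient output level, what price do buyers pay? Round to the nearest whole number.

Social marginal cost = private MC + MEC = 32 + 2Q.
Set SMC = demand: 32 + 2Q = 116 - 2Q → Q* = 21.0000.
Consumer price on the demand curve at Q*: 116 − 2×21.0000 = 74.0000.

P = €74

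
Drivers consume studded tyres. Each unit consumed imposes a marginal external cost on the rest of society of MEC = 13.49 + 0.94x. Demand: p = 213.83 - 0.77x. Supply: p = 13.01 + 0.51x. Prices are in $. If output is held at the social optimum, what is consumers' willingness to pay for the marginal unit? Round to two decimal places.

Social marginal benefit = demand − MEC = 200.34 - 1.71x.
Set SMB = MC: 200.34 - 1.71x = 13.01 + 0.51x → x* = 84.3829.
Consumer price on the demand curve at x*: 213.83 − 0.77×84.3829 = 148.8552.

P = $148.86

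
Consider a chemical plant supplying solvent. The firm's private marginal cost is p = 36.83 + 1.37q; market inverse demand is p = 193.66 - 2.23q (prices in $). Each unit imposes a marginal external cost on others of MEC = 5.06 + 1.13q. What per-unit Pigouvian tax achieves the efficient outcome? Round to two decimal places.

tax = $41.32 per unit

Social marginal cost = private MC + MEC = 41.89 + 2.50q.
Set SMC = demand: 41.89 + 2.50q = 193.66 - 2.23q → q* = 32.0867.
The Pigouvian tax equals MEC at q*: 5.06 + 1.13×32.0867 = 41.3180.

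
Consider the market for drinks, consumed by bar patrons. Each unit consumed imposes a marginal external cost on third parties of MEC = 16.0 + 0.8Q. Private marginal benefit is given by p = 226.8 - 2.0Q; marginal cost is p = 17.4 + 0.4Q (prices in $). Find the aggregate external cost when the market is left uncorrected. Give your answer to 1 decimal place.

$4441.0

Market equilibrium (private): 17.4 + 0.4Q = 226.8 - 2.0Q → Q_m = 87.2500.
Total external cost = ∫₀^{Q_m} (16.0 + 0.8Q) dQ = 16.0×87.2500 + ½×0.8×87.2500² = 4441.0250.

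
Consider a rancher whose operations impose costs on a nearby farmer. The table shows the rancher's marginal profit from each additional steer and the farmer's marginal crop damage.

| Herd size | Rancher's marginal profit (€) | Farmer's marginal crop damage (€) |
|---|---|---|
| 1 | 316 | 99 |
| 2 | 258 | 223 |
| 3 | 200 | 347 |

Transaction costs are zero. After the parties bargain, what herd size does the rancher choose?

Bargaining reaches the level where marginal profit last exceeds marginal crop damage.
That holds through level 2 (258 ≥ 223) but not at 3 (200 < 347).

2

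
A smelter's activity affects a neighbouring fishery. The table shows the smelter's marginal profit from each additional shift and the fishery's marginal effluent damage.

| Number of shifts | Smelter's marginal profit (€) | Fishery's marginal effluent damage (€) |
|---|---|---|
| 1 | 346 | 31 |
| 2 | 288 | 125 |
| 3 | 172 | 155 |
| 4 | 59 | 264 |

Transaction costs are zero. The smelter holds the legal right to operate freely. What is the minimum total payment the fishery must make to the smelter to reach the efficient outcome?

€59

Left alone the smelter would choose level 4 (marginal profit stays positive).
Efficient level: k* = 3 (marginal profit ≥ marginal effluent damage through 3).
The fishery must at least cover the smelter's forgone profit from cutting 4→3: 59 = 59.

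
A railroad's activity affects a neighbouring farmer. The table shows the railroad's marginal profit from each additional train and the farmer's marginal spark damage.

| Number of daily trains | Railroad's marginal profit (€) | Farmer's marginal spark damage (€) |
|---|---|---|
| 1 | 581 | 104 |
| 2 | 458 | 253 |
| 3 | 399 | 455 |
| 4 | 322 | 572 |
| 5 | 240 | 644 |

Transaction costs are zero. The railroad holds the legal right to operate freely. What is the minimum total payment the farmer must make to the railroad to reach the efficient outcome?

€961

Left alone the railroad would choose level 5 (marginal profit stays positive).
Efficient level: k* = 2 (marginal profit ≥ marginal spark damage through 2).
The farmer must at least cover the railroad's forgone profit from cutting 5→2: 399 + 322 + 240 = 961.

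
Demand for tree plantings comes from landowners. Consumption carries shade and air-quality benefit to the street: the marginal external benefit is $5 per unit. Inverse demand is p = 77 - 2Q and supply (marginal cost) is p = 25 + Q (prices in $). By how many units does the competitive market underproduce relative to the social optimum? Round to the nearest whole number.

2 units

Market equilibrium (private): 25 + Q = 77 - 2Q → Q_m = 17.3333.
Social marginal benefit = demand + MEB = 82 - 2Q.
Set SMB = MC: 82 - 2Q = 25 + Q → Q* = 19.0000.
Gap = |17.3333 − 19.0000| = 1.6667.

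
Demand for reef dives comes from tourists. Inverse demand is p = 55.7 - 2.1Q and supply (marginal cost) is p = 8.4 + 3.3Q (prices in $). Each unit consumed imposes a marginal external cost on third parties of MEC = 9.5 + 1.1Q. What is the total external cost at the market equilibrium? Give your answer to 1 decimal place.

Market equilibrium (private): 8.4 + 3.3Q = 55.7 - 2.1Q → Q_m = 8.7593.
Total external cost = ∫₀^{Q_m} (9.5 + 1.1Q) dQ = 9.5×8.7593 + ½×1.1×8.7593² = 125.4123.

$125.4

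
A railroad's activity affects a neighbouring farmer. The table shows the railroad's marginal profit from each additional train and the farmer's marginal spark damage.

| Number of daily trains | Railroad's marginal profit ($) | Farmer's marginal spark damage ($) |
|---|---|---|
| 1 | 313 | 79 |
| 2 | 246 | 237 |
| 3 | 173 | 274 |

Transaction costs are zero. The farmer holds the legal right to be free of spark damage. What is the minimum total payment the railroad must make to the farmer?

$316

Efficient level: marginal profit ≥ marginal spark damage through level 2, so k* = 2.
With the farmer holding the right, the railroad must at least compensate total damage at k*: 79 + 237 = 316.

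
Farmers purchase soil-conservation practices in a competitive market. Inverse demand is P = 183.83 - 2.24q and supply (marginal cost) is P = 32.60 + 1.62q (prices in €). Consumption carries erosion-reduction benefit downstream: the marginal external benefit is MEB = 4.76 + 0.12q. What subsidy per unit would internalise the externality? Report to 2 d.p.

subsidy = €9.77 per unit

Social marginal benefit = demand + MEB = 188.59 - 2.12q.
Set SMB = MC: 188.59 - 2.12q = 32.60 + 1.62q → q* = 41.7086.
The Pigouvian subsidy equals MEB at q*: 4.76 + 0.12×41.7086 = 9.7650.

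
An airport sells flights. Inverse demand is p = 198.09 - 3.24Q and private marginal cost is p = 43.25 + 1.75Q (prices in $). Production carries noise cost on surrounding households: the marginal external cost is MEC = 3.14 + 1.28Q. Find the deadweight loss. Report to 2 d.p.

Market equilibrium (private): 43.25 + 1.75Q = 198.09 - 3.24Q → Q_m = 31.0301.
Social marginal cost = private MC + MEC = 46.39 + 3.03Q.
Set SMC = demand: 46.39 + 3.03Q = 198.09 - 3.24Q → Q* = 24.1946.
The welfare-loss triangle has base |Q_m − Q*| and height MEC(Q_m) (the vertical gap between SMC and demand is zero at Q* and MEC at Q_m).
DWL = ½ × 6.8355 × 42.8585 = 146.4796.

DWL = $146.48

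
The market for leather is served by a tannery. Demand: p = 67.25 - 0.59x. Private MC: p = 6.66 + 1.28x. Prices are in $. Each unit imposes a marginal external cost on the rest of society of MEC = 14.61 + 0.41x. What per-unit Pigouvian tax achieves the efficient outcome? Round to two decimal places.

Social marginal cost = private MC + MEC = 21.27 + 1.69x.
Set SMC = demand: 21.27 + 1.69x = 67.25 - 0.59x → x* = 20.1667.
The Pigouvian tax equals MEC at x*: 14.61 + 0.41×20.1667 = 22.8783.

tax = $22.88 per unit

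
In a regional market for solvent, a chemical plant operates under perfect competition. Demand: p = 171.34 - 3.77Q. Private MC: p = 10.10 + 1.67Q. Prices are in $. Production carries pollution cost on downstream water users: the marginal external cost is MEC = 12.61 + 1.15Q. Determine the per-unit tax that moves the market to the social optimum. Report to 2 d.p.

tax = $38.55 per unit

Social marginal cost = private MC + MEC = 22.71 + 2.82Q.
Set SMC = demand: 22.71 + 2.82Q = 171.34 - 3.77Q → Q* = 22.5539.
The Pigouvian tax equals MEC at Q*: 12.61 + 1.15×22.5539 = 38.5470.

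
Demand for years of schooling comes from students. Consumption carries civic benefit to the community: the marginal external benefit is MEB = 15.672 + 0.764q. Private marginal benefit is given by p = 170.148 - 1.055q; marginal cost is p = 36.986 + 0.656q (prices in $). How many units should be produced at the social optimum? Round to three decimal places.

Social marginal benefit = demand + MEB = 185.820 - 0.291q.
Set SMB = MC: 185.820 - 0.291q = 36.986 + 0.656q → q* = 157.1637.

q* = 157.164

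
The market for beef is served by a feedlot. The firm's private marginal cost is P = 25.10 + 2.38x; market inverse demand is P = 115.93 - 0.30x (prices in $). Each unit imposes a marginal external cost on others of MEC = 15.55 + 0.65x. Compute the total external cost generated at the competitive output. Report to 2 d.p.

$900.33

Market equilibrium (private): 25.10 + 2.38x = 115.93 - 0.30x → x_m = 33.8918.
Total external cost = ∫₀^{x_m} (15.55 + 0.65x) dx = 15.55×33.8918 + ½×0.65×33.8918² = 900.3301.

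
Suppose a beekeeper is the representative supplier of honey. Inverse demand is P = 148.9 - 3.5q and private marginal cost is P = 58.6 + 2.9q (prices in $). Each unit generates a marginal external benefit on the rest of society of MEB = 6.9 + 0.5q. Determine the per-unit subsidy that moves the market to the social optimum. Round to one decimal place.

subsidy = $15.1 per unit

Social marginal cost = private MC − MEB = 51.7 + 2.4q.
Set SMC = demand: 51.7 + 2.4q = 148.9 - 3.5q → q* = 16.4746.
The Pigouvian subsidy equals MEB at q*: 6.9 + 0.5×16.4746 = 15.1373.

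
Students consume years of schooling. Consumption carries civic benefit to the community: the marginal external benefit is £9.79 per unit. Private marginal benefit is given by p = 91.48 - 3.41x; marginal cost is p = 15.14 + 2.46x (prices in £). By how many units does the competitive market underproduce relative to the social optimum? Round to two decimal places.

1.67 units

Market equilibrium (private): 15.14 + 2.46x = 91.48 - 3.41x → x_m = 13.0051.
Social marginal benefit = demand + MEB = 101.27 - 3.41x.
Set SMB = MC: 101.27 - 3.41x = 15.14 + 2.46x → x* = 14.6729.
Gap = |13.0051 − 14.6729| = 1.6678.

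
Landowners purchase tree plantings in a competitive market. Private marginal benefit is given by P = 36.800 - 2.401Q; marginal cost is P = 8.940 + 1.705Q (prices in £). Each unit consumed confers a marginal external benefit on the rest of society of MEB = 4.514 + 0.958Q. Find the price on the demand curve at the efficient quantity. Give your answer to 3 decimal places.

Social marginal benefit = demand + MEB = 41.314 - 1.443Q.
Set SMB = MC: 41.314 - 1.443Q = 8.940 + 1.705Q → Q* = 10.2840.
Consumer price on the demand curve at Q*: 36.800 − 2.401×10.2840 = 12.1081.

P = £12.108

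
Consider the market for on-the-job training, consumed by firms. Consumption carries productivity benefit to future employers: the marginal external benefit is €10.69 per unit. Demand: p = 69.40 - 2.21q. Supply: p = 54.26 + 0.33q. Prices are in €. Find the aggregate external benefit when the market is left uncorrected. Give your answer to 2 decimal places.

€63.72

Market equilibrium (private): 54.26 + 0.33q = 69.40 - 2.21q → q_m = 5.9606.
Total external benefit = MEB × q_m = 10.69 × 5.9606 = 63.7188.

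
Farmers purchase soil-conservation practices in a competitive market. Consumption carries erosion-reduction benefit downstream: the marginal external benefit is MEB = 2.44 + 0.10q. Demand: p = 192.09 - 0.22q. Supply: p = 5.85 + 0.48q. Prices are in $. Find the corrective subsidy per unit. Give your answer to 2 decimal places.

Social marginal benefit = demand + MEB = 194.53 - 0.12q.
Set SMB = MC: 194.53 - 0.12q = 5.85 + 0.48q → q* = 314.4667.
The Pigouvian subsidy equals MEB at q*: 2.44 + 0.10×314.4667 = 33.8867.

subsidy = $33.89 per unit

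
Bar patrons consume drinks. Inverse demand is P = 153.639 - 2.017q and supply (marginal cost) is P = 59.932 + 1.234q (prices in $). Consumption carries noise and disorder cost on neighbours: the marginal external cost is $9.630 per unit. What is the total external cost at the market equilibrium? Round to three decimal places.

$277.576

Market equilibrium (private): 59.932 + 1.234q = 153.639 - 2.017q → q_m = 28.8241.
Total external cost = MEC × q_m = 9.630 × 28.8241 = 277.5761.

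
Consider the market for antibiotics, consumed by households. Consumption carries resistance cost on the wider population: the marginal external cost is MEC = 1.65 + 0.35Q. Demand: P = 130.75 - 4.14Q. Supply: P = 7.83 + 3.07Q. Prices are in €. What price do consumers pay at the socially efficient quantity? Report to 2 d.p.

P = €64.34

Social marginal benefit = demand − MEC = 129.10 - 4.49Q.
Set SMB = MC: 129.10 - 4.49Q = 7.83 + 3.07Q → Q* = 16.0410.
Consumer price on the demand curve at Q*: 130.75 − 4.14×16.0410 = 64.3403.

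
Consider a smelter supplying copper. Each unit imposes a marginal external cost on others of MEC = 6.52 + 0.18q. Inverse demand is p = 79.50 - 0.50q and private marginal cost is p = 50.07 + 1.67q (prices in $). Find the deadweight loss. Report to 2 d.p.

DWL = $17.09

Market equilibrium (private): 50.07 + 1.67q = 79.50 - 0.50q → q_m = 13.5622.
Social marginal cost = private MC + MEC = 56.59 + 1.85q.
Set SMC = demand: 56.59 + 1.85q = 79.50 - 0.50q → q* = 9.7489.
The loss is the area between SMC and demand from q* to q_m; with linear curves that's a triangle of height MEC(q_m).
DWL = ½ × 3.8133 × 8.9612 = 17.0859.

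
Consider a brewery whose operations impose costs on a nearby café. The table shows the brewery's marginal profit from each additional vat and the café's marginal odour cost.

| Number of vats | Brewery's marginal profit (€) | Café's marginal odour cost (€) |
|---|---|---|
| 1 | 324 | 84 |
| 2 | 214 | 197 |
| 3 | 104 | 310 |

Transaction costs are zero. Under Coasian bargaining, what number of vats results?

Bargaining reaches the level where marginal profit last exceeds marginal odour cost.
That holds through level 2 (214 ≥ 197) but not at 3 (104 < 310).

2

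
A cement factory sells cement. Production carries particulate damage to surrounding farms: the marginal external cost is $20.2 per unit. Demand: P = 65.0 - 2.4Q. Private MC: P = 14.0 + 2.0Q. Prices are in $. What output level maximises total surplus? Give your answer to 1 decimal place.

Q* = 7.0

Social marginal cost = private MC + MEC = 34.2 + 2.0Q.
Set SMC = demand: 34.2 + 2.0Q = 65.0 - 2.4Q → Q* = 7.0000.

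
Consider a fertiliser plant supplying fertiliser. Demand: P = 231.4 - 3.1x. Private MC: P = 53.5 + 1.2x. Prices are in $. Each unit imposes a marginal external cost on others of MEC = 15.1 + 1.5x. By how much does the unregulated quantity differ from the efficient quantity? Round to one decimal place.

13.3 units

Market equilibrium (private): 53.5 + 1.2x = 231.4 - 3.1x → x_m = 41.3721.
Social marginal cost = private MC + MEC = 68.6 + 2.7x.
Set SMC = demand: 68.6 + 2.7x = 231.4 - 3.1x → x* = 28.0690.
Gap = |41.3721 − 28.0690| = 13.3031.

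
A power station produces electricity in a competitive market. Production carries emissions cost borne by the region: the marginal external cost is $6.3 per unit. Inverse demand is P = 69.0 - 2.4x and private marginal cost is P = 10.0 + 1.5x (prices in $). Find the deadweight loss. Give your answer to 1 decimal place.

Market equilibrium (private): 10.0 + 1.5x = 69.0 - 2.4x → x_m = 15.1282.
Social marginal cost = private MC + MEC = 16.3 + 1.5x.
Set SMC = demand: 16.3 + 1.5x = 69.0 - 2.4x → x* = 13.5128.
Height of the DWL triangle at x_m is SMC(x_m) − demand(x_m) = MEC(x_m) = 6.3000.
DWL = ½ × 1.6154 × 6.3000 = 5.0885.

DWL = $5.1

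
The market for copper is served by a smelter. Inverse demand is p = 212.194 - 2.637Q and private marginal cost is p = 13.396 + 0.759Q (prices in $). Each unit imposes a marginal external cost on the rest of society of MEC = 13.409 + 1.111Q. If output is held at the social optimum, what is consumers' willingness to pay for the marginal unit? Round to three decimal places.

P = $103.725

Social marginal cost = private MC + MEC = 26.805 + 1.870Q.
Set SMC = demand: 26.805 + 1.870Q = 212.194 - 2.637Q → Q* = 41.1336.
Consumer price on the demand curve at Q*: 212.194 − 2.637×41.1336 = 103.7247.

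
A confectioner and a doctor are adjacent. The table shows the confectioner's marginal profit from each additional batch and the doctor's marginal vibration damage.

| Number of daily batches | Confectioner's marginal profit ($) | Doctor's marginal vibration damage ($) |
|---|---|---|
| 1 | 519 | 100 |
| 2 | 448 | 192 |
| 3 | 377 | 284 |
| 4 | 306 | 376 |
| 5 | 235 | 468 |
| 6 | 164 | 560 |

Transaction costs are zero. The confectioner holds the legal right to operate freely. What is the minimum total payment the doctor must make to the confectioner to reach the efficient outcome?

$705

Left alone the confectioner would choose level 6 (marginal profit stays positive).
Efficient level: k* = 3 (marginal profit ≥ marginal vibration damage through 3).
The doctor must at least cover the confectioner's forgone profit from cutting 6→3: 306 + 235 + 164 = 705.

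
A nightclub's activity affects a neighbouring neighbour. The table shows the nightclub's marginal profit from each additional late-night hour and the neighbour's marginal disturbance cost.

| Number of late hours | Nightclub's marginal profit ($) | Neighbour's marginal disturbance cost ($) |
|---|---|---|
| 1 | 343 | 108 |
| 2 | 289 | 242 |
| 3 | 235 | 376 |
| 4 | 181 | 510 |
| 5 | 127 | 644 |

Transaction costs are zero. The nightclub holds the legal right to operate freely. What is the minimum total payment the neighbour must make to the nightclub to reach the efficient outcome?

$543

Left alone the nightclub would choose level 5 (marginal profit stays positive).
Efficient level: k* = 2 (marginal profit ≥ marginal disturbance cost through 2).
The neighbour must at least cover the nightclub's forgone profit from cutting 5→2: 235 + 181 + 127 = 543.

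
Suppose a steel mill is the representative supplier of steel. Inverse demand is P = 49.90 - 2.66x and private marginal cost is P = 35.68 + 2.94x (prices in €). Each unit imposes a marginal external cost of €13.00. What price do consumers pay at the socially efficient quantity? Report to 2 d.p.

Social marginal cost = private MC + MEC = 48.68 + 2.94x.
Set SMC = demand: 48.68 + 2.94x = 49.90 - 2.66x → x* = 0.2179.
Consumer price on the demand curve at x*: 49.90 − 2.66×0.2179 = 49.3204.

P = €49.32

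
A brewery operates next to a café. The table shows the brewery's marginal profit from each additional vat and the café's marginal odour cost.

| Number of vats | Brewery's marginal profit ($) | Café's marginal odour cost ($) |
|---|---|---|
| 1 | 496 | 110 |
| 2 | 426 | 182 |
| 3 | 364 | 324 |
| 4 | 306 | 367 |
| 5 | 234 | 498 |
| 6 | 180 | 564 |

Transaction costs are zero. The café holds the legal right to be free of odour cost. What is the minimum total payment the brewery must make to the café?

$616

Efficient level: marginal profit ≥ marginal odour cost through level 3, so k* = 3.
With the café holding the right, the brewery must at least compensate total damage at k*: 110 + 182 + 324 = 616.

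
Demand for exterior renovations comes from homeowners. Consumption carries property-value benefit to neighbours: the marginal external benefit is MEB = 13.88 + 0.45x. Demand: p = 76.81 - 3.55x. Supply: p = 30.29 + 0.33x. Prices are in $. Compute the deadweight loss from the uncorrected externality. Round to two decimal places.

Market equilibrium (private): 30.29 + 0.33x = 76.81 - 3.55x → x_m = 11.9897.
Social marginal benefit = demand + MEB = 90.69 - 3.10x.
Set SMB = MC: 90.69 - 3.10x = 30.29 + 0.33x → x* = 17.6093.
The welfare-loss triangle has base |x_m − x*| and height MEB(x_m) (the vertical gap between SMB and MC is zero at x* and MEB at x_m).
DWL = ½ × 5.6196 × 19.2754 = 54.1600.

DWL = $54.16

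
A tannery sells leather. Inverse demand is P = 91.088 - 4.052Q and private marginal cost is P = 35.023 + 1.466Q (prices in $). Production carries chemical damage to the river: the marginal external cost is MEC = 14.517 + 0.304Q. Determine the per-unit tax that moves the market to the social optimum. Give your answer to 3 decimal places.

Social marginal cost = private MC + MEC = 49.540 + 1.770Q.
Set SMC = demand: 49.540 + 1.770Q = 91.088 - 4.052Q → Q* = 7.1364.
The Pigouvian tax equals MEC at Q*: 14.517 + 0.304×7.1364 = 16.6865.

tax = $16.686 per unit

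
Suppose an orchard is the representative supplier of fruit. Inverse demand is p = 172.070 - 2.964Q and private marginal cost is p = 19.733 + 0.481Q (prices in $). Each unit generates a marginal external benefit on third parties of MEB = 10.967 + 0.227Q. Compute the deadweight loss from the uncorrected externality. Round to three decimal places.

Market equilibrium (private): 19.733 + 0.481Q = 172.070 - 2.964Q → Q_m = 44.2197.
Social marginal cost = private MC − MEB = 8.766 + 0.254Q.
Set SMC = demand: 8.766 + 0.254Q = 172.070 - 2.964Q → Q* = 50.7470.
Between Q* and Q_m the wedge demand − SMC runs linearly from 0 to MEB(Q_m), so the loss is a triangle.
DWL = ½ × 6.5273 × 21.0049 = 68.5526.

DWL = $68.553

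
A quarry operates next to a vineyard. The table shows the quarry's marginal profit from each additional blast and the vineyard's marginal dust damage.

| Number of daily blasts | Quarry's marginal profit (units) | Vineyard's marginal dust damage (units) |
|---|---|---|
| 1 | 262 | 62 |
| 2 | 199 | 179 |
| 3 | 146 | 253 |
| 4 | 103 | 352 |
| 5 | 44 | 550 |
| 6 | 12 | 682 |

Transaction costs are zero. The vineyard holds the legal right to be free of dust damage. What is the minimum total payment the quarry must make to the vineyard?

241

Efficient level: marginal profit ≥ marginal dust damage through level 2, so k* = 2.
With the vineyard holding the right, the quarry must at least compensate total damage at k*: 62 + 179 = 241.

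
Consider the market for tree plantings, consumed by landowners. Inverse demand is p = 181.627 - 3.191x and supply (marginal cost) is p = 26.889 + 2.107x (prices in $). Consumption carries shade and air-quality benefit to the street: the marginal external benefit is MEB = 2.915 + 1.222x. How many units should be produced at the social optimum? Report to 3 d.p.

Social marginal benefit = demand + MEB = 184.542 - 1.969x.
Set SMB = MC: 184.542 - 1.969x = 26.889 + 2.107x → x* = 38.6784.

x* = 38.678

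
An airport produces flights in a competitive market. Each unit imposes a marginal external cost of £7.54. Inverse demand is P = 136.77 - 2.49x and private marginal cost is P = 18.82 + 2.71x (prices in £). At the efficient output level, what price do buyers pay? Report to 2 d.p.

P = £83.90

Social marginal cost = private MC + MEC = 26.36 + 2.71x.
Set SMC = demand: 26.36 + 2.71x = 136.77 - 2.49x → x* = 21.2327.
Consumer price on the demand curve at x*: 136.77 − 2.49×21.2327 = 83.9006.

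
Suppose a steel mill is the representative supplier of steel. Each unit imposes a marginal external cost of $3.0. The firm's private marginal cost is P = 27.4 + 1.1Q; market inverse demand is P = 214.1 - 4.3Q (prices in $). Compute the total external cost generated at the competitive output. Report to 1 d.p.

Market equilibrium (private): 27.4 + 1.1Q = 214.1 - 4.3Q → Q_m = 34.5741.
Total external cost = MEC × Q_m = 3.0 × 34.5741 = 103.7223.

$103.7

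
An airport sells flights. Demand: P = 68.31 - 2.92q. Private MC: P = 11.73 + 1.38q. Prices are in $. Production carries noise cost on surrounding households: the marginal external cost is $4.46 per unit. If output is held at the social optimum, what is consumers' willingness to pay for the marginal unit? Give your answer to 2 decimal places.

Social marginal cost = private MC + MEC = 16.19 + 1.38q.
Set SMC = demand: 16.19 + 1.38q = 68.31 - 2.92q → q* = 12.1209.
Consumer price on the demand curve at q*: 68.31 − 2.92×12.1209 = 32.9170.

P = $32.92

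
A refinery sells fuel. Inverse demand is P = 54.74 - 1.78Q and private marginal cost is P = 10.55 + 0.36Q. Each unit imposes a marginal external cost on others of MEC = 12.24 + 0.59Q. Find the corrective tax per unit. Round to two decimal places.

Social marginal cost = private MC + MEC = 22.79 + 0.95Q.
Set SMC = demand: 22.79 + 0.95Q = 54.74 - 1.78Q → Q* = 11.7033.
The Pigouvian tax equals MEC at Q*: 12.24 + 0.59×11.7033 = 19.1449.

tax = 19.14 per unit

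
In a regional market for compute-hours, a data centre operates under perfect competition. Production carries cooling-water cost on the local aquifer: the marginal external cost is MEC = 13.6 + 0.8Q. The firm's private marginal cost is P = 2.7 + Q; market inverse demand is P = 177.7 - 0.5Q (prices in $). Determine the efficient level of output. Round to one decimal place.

Q* = 70.2

Social marginal cost = private MC + MEC = 16.3 + 1.8Q.
Set SMC = demand: 16.3 + 1.8Q = 177.7 - 0.5Q → Q* = 70.1739.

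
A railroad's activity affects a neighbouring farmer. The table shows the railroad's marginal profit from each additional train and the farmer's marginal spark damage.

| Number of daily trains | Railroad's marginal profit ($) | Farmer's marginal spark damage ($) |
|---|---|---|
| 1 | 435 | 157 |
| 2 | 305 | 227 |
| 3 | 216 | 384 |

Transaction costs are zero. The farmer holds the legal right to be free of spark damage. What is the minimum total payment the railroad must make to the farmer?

Efficient level: marginal profit ≥ marginal spark damage through level 2, so k* = 2.
With the farmer holding the right, the railroad must at least compensate total damage at k*: 157 + 227 = 384.

$384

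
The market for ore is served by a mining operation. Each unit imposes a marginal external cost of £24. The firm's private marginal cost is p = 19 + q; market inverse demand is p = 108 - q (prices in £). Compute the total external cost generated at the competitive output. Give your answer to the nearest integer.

Market equilibrium (private): 19 + q = 108 - q → q_m = 44.5000.
Total external cost = MEC × q_m = 24 × 44.5000 = 1068.0000.

£1068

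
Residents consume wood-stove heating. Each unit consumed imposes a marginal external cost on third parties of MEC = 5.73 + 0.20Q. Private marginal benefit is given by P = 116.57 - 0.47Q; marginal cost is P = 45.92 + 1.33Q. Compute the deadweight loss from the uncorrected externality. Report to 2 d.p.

DWL = 46.10

Market equilibrium (private): 45.92 + 1.33Q = 116.57 - 0.47Q → Q_m = 39.2500.
Social marginal benefit = demand − MEC = 110.84 - 0.67Q.
Set SMB = MC: 110.84 - 0.67Q = 45.92 + 1.33Q → Q* = 32.4600.
Height of the DWL triangle at Q_m is MC(Q_m) − SMB(Q_m) = MEC(Q_m) = 13.5800.
DWL = ½ × 6.7900 × 13.5800 = 46.1041.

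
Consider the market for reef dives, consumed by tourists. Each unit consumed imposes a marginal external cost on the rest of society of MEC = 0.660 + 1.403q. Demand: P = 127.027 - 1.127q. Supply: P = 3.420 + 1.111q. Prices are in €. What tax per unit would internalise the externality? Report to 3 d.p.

tax = €48.036 per unit

Social marginal benefit = demand − MEC = 126.367 - 2.530q.
Set SMB = MC: 126.367 - 2.530q = 3.420 + 1.111q → q* = 33.7674.
The Pigouvian tax equals MEC at q*: 0.660 + 1.403×33.7674 = 48.0357.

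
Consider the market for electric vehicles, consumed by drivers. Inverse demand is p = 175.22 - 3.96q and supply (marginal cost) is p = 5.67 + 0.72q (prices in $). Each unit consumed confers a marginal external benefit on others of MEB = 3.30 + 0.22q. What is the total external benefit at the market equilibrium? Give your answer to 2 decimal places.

Market equilibrium (private): 5.67 + 0.72q = 175.22 - 3.96q → q_m = 36.2286.
Total external benefit = ∫₀^{q_m} (3.30 + 0.22q) dq = 3.30×36.2286 + ½×0.22×36.2286² = 263.9306.

$263.93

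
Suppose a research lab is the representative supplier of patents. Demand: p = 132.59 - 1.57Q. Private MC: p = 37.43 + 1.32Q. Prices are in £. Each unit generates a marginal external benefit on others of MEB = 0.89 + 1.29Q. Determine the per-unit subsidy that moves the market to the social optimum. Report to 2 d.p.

subsidy = £78.33 per unit

Social marginal cost = private MC − MEB = 36.54 + 0.03Q.
Set SMC = demand: 36.54 + 0.03Q = 132.59 - 1.57Q → Q* = 60.0313.
The Pigouvian subsidy equals MEB at Q*: 0.89 + 1.29×60.0313 = 78.3304.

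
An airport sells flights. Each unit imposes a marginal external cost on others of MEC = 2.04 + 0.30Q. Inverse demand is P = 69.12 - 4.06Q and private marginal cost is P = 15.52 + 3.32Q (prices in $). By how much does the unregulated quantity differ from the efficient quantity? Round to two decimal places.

Market equilibrium (private): 15.52 + 3.32Q = 69.12 - 4.06Q → Q_m = 7.2629.
Social marginal cost = private MC + MEC = 17.56 + 3.62Q.
Set SMC = demand: 17.56 + 3.62Q = 69.12 - 4.06Q → Q* = 6.7135.
Gap = |7.2629 − 6.7135| = 0.5494.

0.55 units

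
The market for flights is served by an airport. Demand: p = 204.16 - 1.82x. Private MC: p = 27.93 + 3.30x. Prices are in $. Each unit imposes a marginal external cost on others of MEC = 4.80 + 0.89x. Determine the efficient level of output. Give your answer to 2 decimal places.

Social marginal cost = private MC + MEC = 32.73 + 4.19x.
Set SMC = demand: 32.73 + 4.19x = 204.16 - 1.82x → x* = 28.5241.

x* = 28.52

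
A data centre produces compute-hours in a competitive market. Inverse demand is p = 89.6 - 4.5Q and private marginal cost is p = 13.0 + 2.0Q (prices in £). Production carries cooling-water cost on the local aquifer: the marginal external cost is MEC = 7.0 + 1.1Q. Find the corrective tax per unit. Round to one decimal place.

tax = £17.1 per unit

Social marginal cost = private MC + MEC = 20.0 + 3.1Q.
Set SMC = demand: 20.0 + 3.1Q = 89.6 - 4.5Q → Q* = 9.1579.
The Pigouvian tax equals MEC at Q*: 7.0 + 1.1×9.1579 = 17.0737.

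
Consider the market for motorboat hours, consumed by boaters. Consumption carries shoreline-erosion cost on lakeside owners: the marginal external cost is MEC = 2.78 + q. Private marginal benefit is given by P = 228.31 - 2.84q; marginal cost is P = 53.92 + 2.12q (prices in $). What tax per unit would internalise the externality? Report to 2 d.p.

Social marginal benefit = demand − MEC = 225.53 - 3.84q.
Set SMB = MC: 225.53 - 3.84q = 53.92 + 2.12q → q* = 28.7936.
The Pigouvian tax equals MEC at q*: 2.78 + 1.00×28.7936 = 31.5736.

tax = $31.57 per unit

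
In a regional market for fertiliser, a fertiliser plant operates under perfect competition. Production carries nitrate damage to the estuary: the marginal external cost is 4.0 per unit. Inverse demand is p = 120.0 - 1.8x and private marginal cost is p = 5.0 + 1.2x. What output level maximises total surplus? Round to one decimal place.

x* = 37.0

Social marginal cost = private MC + MEC = 9.0 + 1.2x.
Set SMC = demand: 9.0 + 1.2x = 120.0 - 1.8x → x* = 37.0000.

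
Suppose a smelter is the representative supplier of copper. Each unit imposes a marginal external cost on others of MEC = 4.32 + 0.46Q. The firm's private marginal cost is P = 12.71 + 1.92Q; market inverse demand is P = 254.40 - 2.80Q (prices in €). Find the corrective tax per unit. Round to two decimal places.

tax = €25.40 per unit

Social marginal cost = private MC + MEC = 17.03 + 2.38Q.
Set SMC = demand: 17.03 + 2.38Q = 254.40 - 2.80Q → Q* = 45.8243.
The Pigouvian tax equals MEC at Q*: 4.32 + 0.46×45.8243 = 25.3992.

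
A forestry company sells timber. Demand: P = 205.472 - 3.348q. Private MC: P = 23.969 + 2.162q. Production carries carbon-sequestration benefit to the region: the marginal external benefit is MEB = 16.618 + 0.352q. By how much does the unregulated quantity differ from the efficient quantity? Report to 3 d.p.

Market equilibrium (private): 23.969 + 2.162q = 205.472 - 3.348q → q_m = 32.9407.
Social marginal cost = private MC − MEB = 7.351 + 1.810q.
Set SMC = demand: 7.351 + 1.810q = 205.472 - 3.348q → q* = 38.4104.
Gap = |32.9407 − 38.4104| = 5.4697.

5.470 units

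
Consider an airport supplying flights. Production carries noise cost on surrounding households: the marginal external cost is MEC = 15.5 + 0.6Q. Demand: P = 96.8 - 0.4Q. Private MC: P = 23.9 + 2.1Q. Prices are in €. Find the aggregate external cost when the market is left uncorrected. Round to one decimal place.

Market equilibrium (private): 23.9 + 2.1Q = 96.8 - 0.4Q → Q_m = 29.1600.
Total external cost = ∫₀^{Q_m} (15.5 + 0.6Q) dQ = 15.5×29.1600 + ½×0.6×29.1600² = 707.0717.

€707.1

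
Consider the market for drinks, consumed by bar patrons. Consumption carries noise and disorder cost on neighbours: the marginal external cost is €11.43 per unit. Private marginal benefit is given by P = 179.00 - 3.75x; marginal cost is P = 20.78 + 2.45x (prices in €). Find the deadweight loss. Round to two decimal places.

DWL = €10.54

Market equilibrium (private): 20.78 + 2.45x = 179.00 - 3.75x → x_m = 25.5194.
Social marginal benefit = demand − MEC = 167.57 - 3.75x.
Set SMB = MC: 167.57 - 3.75x = 20.78 + 2.45x → x* = 23.6758.
The welfare-loss triangle has base |x_m − x*| and height MEC(x_m) (the vertical gap between SMB and MC is zero at x* and MEC at x_m).
DWL = ½ × 1.8436 × 11.4300 = 10.5362.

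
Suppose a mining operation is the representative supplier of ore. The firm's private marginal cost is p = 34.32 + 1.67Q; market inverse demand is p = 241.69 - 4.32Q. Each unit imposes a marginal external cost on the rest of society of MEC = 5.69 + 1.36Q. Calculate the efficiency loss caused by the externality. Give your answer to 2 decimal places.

Market equilibrium (private): 34.32 + 1.67Q = 241.69 - 4.32Q → Q_m = 34.6194.
Social marginal cost = private MC + MEC = 40.01 + 3.03Q.
Set SMC = demand: 40.01 + 3.03Q = 241.69 - 4.32Q → Q* = 27.4395.
The loss is the area between SMC and demand from Q* to Q_m; with linear curves that's a triangle of height MEC(Q_m).
DWL = ½ × 7.1799 × 52.7723 = 189.4499.

DWL = 189.45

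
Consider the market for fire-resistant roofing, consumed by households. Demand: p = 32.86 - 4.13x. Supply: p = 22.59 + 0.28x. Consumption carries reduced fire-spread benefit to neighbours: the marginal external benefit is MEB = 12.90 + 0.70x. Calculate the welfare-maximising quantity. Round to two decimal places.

Social marginal benefit = demand + MEB = 45.76 - 3.43x.
Set SMB = MC: 45.76 - 3.43x = 22.59 + 0.28x → x* = 6.2453.

x* = 6.25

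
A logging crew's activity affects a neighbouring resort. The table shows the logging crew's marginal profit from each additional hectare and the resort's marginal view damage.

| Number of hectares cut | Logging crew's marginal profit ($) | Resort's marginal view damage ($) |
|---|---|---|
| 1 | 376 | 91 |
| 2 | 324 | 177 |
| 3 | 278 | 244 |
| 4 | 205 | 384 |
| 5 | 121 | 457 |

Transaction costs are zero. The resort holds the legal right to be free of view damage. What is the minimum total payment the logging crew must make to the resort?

Efficient level: marginal profit ≥ marginal view damage through level 3, so k* = 3.
With the resort holding the right, the logging crew must at least compensate total damage at k*: 91 + 177 + 244 = 512.

$512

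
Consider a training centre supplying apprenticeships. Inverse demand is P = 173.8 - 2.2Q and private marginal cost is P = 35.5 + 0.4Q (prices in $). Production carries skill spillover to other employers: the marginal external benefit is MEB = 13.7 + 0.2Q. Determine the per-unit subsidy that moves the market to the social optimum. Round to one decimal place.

subsidy = $26.4 per unit

Social marginal cost = private MC − MEB = 21.8 + 0.2Q.
Set SMC = demand: 21.8 + 0.2Q = 173.8 - 2.2Q → Q* = 63.3333.
The Pigouvian subsidy equals MEB at Q*: 13.7 + 0.2×63.3333 = 26.3667.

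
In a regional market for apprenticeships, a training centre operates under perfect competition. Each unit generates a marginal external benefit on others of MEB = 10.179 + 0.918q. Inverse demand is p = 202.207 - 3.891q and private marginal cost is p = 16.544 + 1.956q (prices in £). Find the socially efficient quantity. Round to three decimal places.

q* = 39.733

Social marginal cost = private MC − MEB = 6.365 + 1.038q.
Set SMC = demand: 6.365 + 1.038q = 202.207 - 3.891q → q* = 39.7326.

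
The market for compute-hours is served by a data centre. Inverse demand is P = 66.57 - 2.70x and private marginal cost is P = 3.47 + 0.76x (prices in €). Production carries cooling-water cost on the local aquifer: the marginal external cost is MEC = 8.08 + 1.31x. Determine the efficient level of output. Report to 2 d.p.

Social marginal cost = private MC + MEC = 11.55 + 2.07x.
Set SMC = demand: 11.55 + 2.07x = 66.57 - 2.70x → x* = 11.5346.

x* = 11.53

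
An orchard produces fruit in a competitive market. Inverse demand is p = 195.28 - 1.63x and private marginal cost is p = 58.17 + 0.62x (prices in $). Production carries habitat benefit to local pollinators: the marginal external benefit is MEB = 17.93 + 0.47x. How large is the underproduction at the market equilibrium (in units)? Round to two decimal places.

Market equilibrium (private): 58.17 + 0.62x = 195.28 - 1.63x → x_m = 60.9378.
Social marginal cost = private MC − MEB = 40.24 + 0.15x.
Set SMC = demand: 40.24 + 0.15x = 195.28 - 1.63x → x* = 87.1011.
Gap = |60.9378 − 87.1011| = 26.1633.

26.16 units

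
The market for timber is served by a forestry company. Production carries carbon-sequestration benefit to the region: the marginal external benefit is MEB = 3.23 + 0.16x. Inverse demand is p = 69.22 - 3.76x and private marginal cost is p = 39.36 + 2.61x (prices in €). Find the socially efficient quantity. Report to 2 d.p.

Social marginal cost = private MC − MEB = 36.13 + 2.45x.
Set SMC = demand: 36.13 + 2.45x = 69.22 - 3.76x → x* = 5.3285.

x* = 5.33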